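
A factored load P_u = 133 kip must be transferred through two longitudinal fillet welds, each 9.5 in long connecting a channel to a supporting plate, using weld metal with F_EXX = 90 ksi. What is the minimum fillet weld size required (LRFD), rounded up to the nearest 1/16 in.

w = 1/4 in

Total weld length L = 19 in.
Required throat t_e = P_u / (φ × 0.6 F_EXX × L) = 133 / (0.75 × 0.6 × 90 × 19) = 0.1728 in.
Required leg w = t_e / 0.707 = 0.2445 in → use 1/4 in.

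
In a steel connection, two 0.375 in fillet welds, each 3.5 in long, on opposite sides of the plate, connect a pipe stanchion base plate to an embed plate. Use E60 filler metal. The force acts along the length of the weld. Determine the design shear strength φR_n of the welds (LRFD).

φR_n ≈ 50.1 kip

E60XX → F_EXX = 60 ksi.
Effective throat t_e = 0.707 × 0.375 = 0.2651 in.
Total length L = 7 in; A_we = 0.2651 × 7 = 1.856 in².
F_nw = 0.6 F_EXX = 0.6 × 60 = 36 ksi.
φR_n = 0.75 × 36 × 1.856 = 50.11 kip.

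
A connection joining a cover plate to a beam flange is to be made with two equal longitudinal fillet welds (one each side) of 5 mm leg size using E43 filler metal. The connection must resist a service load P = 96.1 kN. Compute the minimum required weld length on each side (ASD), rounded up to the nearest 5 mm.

E43XX → F_EXX = 430 MPa.
Throat t_e = 0.707 × 5 = 3.535 mm.
r_n/Ω = (0.6 × 430 × 3.535) / 2.0 = 456 N/mm = 0.456 kN/mm.
L_req = P / (r_n/Ω) = 96.1 / 0.456 = 210.7 mm total.
Per side: 210.7 / 2 = 105.4 mm.
Round up → use L = 110 mm on each side.

L = 110 mm on each side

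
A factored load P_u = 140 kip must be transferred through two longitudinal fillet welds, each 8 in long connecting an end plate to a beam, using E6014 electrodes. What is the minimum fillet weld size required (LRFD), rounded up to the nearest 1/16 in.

E60XX → F_EXX = 60 ksi.
Total weld length L = 16 in.
Required throat t_e = P_u / (φ × 0.6 F_EXX × L) = 140 / (0.75 × 0.6 × 60 × 16) = 0.3241 in.
Required leg w = t_e / 0.707 = 0.4584 in → use 1/2 in.

w = 1/2 in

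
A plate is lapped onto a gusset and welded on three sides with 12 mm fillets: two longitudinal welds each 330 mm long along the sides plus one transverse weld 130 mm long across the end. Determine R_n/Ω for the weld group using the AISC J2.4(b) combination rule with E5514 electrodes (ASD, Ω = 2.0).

R_n/Ω ≈ 1110 kN

E55XX → F_EXX = 550 MPa.
t_e = 0.707 × 12 = 8.484 mm.
R_nwl = 0.6 × 550 × 8.484 × 660 × 10⁻³ = 1848 kN (longitudinal, 2 welds).
R_nwt = 0.6 × 550 × 8.484 × 130 × 10⁻³ = 364 kN (transverse, base value).
(i) R_nwl + R_nwt = 2212 kN; (ii) 0.85 R_nwl + 1.5 R_nwt = 2117 kN.
R_n = max = 2212 kN [governs: (i)]; R_n/Ω = 1106 kN.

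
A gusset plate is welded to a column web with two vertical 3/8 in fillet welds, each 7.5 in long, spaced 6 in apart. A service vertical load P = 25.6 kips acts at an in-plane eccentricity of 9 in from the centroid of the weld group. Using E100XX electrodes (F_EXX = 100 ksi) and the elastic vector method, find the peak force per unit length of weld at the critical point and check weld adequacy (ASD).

f_max ≈ 6.59 kip/in; adequate

Total weld length L_w = 15 in. Treat welds as unit-width lines.
Polar moment about centroid: J = 2[d³/12 + d(b/2)²] = 2[7.5³/12 + 7.5×3²] = 205.3 in³.
Direct shear f_v = P/L_w = 25.6 / 15 = 1.707 kip/in (vertical).
Torsion M = P·e = 25.6 × 9 = 230.4 kip·in.
Critical point at (x, y) = (3, 3.75) from centroid. f_tx = M·y/J = 4.208 kip/in; f_ty = M·x/J = 3.367 kip/in.
Resultant f_max = √[f_tx² + (f_v + f_ty)²] = √[4.208² + (1.707 + 3.367)²] = 6.591 kip/in.
Capacity per unit length: r_n/Ω = (1/2.0) × 0.6 × 100 × (0.707 × 0.375) = 7.954 kip/in.
6.591 ≤ 7.954 → adequate.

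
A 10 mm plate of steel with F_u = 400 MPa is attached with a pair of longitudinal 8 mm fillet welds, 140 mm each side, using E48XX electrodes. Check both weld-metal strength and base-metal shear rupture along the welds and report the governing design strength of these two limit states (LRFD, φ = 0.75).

E48XX → F_EXX = 480 MPa.
t_e = 0.707 × 8 = 5.656 mm; L = 280 mm.
Weld metal: φR_n = 0.75 × 0.6 × 480 × 5.656 × 280 × 10⁻³ = 342.1 kN.
Base metal (shear rupture): φR_n = 0.75 × 0.6 × 400 × 10 × 280 × 10⁻³ = 504 kN.
Governing: weld metal.

φR_n ≈ 342 kN (weld metal governs)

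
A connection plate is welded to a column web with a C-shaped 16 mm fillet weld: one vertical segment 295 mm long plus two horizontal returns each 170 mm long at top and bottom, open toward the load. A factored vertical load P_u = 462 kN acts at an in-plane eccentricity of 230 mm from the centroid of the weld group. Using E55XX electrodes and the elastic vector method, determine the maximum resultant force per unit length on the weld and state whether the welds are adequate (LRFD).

f_max ≈ 2320 N/mm; adequate

E55XX → F_EXX = 550 MPa.
Total weld length L_w = 635 mm. Treat welds as unit-width lines.
Centroid: x̄ = 2×170×85 / 635 = 45.51 mm from the vertical weld.
Polar moment about centroid: J = I_x + I_y = [295³/12 + 2×170×147.5²] + [295×45.51² + 2(170³/12 + 170×39.49²)] = 11500000 mm³.
Direct shear f_v = P/L_w = 462×10³ / 635 = 727.6 N/mm (vertical).
Torsion M = P·e = 462×10³ × 230 = 106260000 N·mm.
Critical point at (x, y) = (124.5, 147.5) from centroid. f_tx = M·y/J = 1363 N/mm; f_ty = M·x/J = 1151 N/mm.
Resultant f_max = √[f_tx² + (f_v + f_ty)²] = √[1363² + (727.6 + 1151)²] = 2321 N/mm.
Capacity per unit length: φr_n = 0.75 × 0.6 × 550 × (0.707 × 16) = 2800 N/mm.
2321 ≤ 2800 → adequate.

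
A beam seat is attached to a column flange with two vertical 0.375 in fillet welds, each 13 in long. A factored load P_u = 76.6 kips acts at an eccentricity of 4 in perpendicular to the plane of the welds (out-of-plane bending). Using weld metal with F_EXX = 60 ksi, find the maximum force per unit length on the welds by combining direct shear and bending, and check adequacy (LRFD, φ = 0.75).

f_max ≈ 6.19 kip/in; adequate

L_w = 2 × 13 = 26 in; section modulus (unit throat) S = 2 × L²/6 = 56.33 in².
Direct shear f_v = P/L_w = 76.6/26 = 2.946 kip/in.
Moment M = P × e = 76.6 × 4 = 306.4 kip·in; bending f_b = M/S = 5.439 kip/in.
f_max = √(f_v² + f_b²) = √(2.946² + 5.439²) = 6.186 kip/in.
φr_n = 0.75 × 0.6 × 60 × (0.707 × 0.375) = 7.158 kip/in → adequate.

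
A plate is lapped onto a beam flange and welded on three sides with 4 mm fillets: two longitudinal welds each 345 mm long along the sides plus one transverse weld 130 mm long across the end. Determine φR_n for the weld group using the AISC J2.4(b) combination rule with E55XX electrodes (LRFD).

E55XX → F_EXX = 550 MPa.
t_e = 0.707 × 4 = 2.828 mm.
R_nwl = 0.6 × 550 × 2.828 × 690 × 10⁻³ = 643.9 kN (longitudinal, 2 welds).
R_nwt = 0.6 × 550 × 2.828 × 130 × 10⁻³ = 121.3 kN (transverse, base value).
(i) R_nwl + R_nwt = 765.3 kN; (ii) 0.85 R_nwl + 1.5 R_nwt = 729.3 kN.
R_n = max = 765.3 kN [governs: (i)]; φR_n = 573.9 kN.

φR_n ≈ 574 kN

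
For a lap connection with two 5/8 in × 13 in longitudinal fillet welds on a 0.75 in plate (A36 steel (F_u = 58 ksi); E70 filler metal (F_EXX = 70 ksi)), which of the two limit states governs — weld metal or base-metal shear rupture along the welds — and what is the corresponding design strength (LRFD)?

φR_n ≈ 362 kips (weld metal governs)

t_e = 0.707 × 0.625 = 0.4419 in; L = 26 in.
Weld metal: φR_n = 0.75 × 0.6 × 70 × 0.4419 × 26 = 361.9 kips.
Base metal (shear rupture): φR_n = 0.75 × 0.6 × 58 × 0.75 × 26 = 508.9 kips.
Governing: weld metal.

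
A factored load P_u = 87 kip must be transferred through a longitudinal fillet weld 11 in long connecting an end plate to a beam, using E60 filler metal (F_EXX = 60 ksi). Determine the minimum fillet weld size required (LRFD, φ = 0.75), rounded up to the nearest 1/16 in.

w = 7/16 in

Total weld length L = 11 in.
Required throat t_e = P_u / (φ × 0.6 F_EXX × L) = 87 / (0.75 × 0.6 × 60 × 11) = 0.2929 in.
Required leg w = t_e / 0.707 = 0.4143 in → use 7/16 in.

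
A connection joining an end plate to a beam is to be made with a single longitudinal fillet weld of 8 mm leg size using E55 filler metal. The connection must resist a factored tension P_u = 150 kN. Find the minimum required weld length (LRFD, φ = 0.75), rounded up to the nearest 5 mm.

L = 110 mm

E55XX → F_EXX = 550 MPa.
Throat t_e = 0.707 × 8 = 5.656 mm.
φr_n = 0.75 × 0.6 × 550 × 5.656 × 10⁻³ = 1.4 kN/mm.
L_req = P_u / φr_n = 150 / 1.4 = 107.2 mm total.
Round up → use L = 110 mm.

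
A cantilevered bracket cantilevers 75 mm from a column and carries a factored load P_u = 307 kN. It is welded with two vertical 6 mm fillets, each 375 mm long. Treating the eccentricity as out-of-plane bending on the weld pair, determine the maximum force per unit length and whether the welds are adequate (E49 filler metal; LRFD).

f_max ≈ 639 N/mm; adequate

E49XX → F_EXX = 490 MPa.
L_w = 2 × 375 = 750 mm; section modulus (unit throat) S = 2 × L²/6 = 46880 mm².
Direct shear f_v = P/L_w = 307×10³/750 = 409.3 N/mm.
Moment M = P × e = 307×10³ × 75 = 23025000 N·mm; bending f_b = M/S = 491.2 N/mm.
f_max = √(f_v² + f_b²) = √(409.3² + 491.2²) = 639.4 N/mm.
φr_n = 0.75 × 0.6 × 490 × (0.707 × 6) = 935.4 N/mm → adequate.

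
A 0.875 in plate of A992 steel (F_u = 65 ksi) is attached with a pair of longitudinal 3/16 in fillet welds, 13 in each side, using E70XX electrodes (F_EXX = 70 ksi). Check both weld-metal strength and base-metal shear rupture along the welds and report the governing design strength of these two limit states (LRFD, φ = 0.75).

t_e = 0.707 × 0.1875 = 0.1326 in; L = 26 in.
Weld metal: φR_n = 0.75 × 0.6 × 70 × 0.1326 × 26 = 108.6 kips.
Base metal (shear rupture): φR_n = 0.75 × 0.6 × 65 × 0.875 × 26 = 665.4 kips.
Governing: weld metal.

φR_n ≈ 109 kips (weld metal governs)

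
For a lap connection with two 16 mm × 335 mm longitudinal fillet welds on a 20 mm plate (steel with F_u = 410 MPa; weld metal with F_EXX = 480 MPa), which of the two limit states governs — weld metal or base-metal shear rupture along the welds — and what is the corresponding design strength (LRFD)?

t_e = 0.707 × 16 = 11.31 mm; L = 670 mm.
Weld metal: φR_n = 0.75 × 0.6 × 480 × 11.31 × 670 × 10⁻³ = 1637 kN.
Base metal (shear rupture): φR_n = 0.75 × 0.6 × 410 × 20 × 670 × 10⁻³ = 2472 kN.
Governing: weld metal.

φR_n ≈ 1640 kN (weld metal governs)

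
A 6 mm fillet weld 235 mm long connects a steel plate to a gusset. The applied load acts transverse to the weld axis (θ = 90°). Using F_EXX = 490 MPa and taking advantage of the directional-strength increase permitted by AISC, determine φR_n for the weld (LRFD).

t_e = 0.707 × 6 = 4.242 mm; A_we = 4.242 × 235 = 996.9 mm².
Directional factor: 1.0 + 0.5 sin^1.5(90°) = 1.5.
F_nw = 0.6 × 490 × 1.5 = 441 MPa.
φR_n = 0.75 × 441 × 996.9 × 10⁻³ = 329.7 kN.

φR_n ≈ 330 kN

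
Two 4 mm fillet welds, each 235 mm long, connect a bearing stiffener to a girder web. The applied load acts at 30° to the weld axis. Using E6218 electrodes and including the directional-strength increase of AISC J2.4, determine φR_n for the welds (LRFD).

E62XX → F_EXX = 620 MPa.
t_e = 0.707 × 4 = 2.828 mm; A_we = 2.828 × 470 = 1329 mm².
Directional factor: 1.0 + 0.5 sin^1.5(30°) = 1.177.
F_nw = 0.6 × 620 × 1.177 = 437.8 MPa.
φR_n = 0.75 × 437.8 × 1329 × 10⁻³ = 436.4 kN.

φR_n ≈ 436 kN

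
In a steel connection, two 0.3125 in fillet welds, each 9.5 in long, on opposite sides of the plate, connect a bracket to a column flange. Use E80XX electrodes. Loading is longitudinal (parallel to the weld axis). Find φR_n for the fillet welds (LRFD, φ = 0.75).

E80XX → F_EXX = 80 ksi.
Effective throat t_e = 0.707 × 0.3125 = 0.2209 in.
Total length L = 19 in; A_we = 0.2209 × 19 = 4.198 in².
F_nw = 0.6 F_EXX = 0.6 × 80 = 48 ksi.
φR_n = 0.75 × 48 × 4.198 = 151.1 kips.

φR_n ≈ 151 kips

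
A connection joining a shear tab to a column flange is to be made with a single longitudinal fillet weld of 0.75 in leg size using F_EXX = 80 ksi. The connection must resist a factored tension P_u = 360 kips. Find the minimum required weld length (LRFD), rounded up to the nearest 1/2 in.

L = 19 in

Throat t_e = 0.707 × 0.75 = 0.5302 in.
φr_n = 0.75 × 0.6 × 80 × 0.5302 = 19.09 kips/in.
L_req = P_u / φr_n = 360 / 19.09 = 18.86 in total.
Round up → use L = 19 in.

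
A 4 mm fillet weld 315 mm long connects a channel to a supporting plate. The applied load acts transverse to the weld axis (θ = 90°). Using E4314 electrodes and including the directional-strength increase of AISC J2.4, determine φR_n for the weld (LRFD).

φR_n ≈ 259 kN

E43XX → F_EXX = 430 MPa.
t_e = 0.707 × 4 = 2.828 mm; A_we = 2.828 × 315 = 890.8 mm².
Directional factor: 1.0 + 0.5 sin^1.5(90°) = 1.5.
F_nw = 0.6 × 430 × 1.5 = 387 MPa.
φR_n = 0.75 × 387 × 890.8 × 10⁻³ = 258.6 kN.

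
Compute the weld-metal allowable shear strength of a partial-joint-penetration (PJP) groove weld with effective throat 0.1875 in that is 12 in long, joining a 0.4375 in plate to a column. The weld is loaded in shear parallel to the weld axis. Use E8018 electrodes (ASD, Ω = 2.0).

R_n/Ω ≈ 54 kips

E80XX → F_EXX = 80 ksi.
Effective throat (given) t_e = 0.1875 in.
A_we = 0.1875 × 12 = 2.25 in².
F_nw = 0.6 F_EXX = 48 ksi.
R_n/Ω = (48 × 2.25) / 2.0 = 54 kips.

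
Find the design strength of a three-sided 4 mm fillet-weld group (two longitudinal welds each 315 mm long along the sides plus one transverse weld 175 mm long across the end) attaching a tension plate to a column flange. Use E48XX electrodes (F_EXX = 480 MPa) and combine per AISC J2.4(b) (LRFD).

φR_n ≈ 492 kN

t_e = 0.707 × 4 = 2.828 mm.
R_nwl = 0.6 × 480 × 2.828 × 630 × 10⁻³ = 513.1 kN (longitudinal, 2 welds).
R_nwt = 0.6 × 480 × 2.828 × 175 × 10⁻³ = 142.5 kN (transverse, base value).
(i) R_nwl + R_nwt = 655.6 kN; (ii) 0.85 R_nwl + 1.5 R_nwt = 649.9 kN.
R_n = max = 655.6 kN [governs: (i)]; φR_n = 491.7 kN.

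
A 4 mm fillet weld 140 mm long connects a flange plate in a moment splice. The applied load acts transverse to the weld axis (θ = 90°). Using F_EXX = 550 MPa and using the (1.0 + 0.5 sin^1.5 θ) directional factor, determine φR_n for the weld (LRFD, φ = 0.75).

φR_n ≈ 147 kN

t_e = 0.707 × 4 = 2.828 mm; A_we = 2.828 × 140 = 395.9 mm².
Directional factor: 1.0 + 0.5 sin^1.5(90°) = 1.5.
F_nw = 0.6 × 550 × 1.5 = 495 MPa.
φR_n = 0.75 × 495 × 395.9 × 10⁻³ = 147 kN.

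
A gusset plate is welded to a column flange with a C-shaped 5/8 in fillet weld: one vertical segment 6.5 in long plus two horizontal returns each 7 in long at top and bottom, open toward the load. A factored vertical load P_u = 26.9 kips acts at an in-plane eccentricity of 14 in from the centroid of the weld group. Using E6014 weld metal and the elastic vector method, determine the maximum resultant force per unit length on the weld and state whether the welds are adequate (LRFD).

E60XX → F_EXX = 60 ksi.
Total weld length L_w = 20.5 in. Treat welds as unit-width lines.
Centroid: x̄ = 2×7×3.5 / 20.5 = 2.39 in from the vertical weld.
Polar moment about centroid: J = I_x + I_y = [6.5³/12 + 2×7×3.25²] + [6.5×2.39² + 2(7³/12 + 7×1.11²)] = 282.3 in³.
Direct shear f_v = P/L_w = 26.9 / 20.5 = 1.312 kip/in (vertical).
Torsion M = P·e = 26.9 × 14 = 376.6 kip·in.
Critical point at (x, y) = (4.61, 3.25) from centroid. f_tx = M·y/J = 4.336 kip/in; f_ty = M·x/J = 6.149 kip/in.
Resultant f_max = √[f_tx² + (f_v + f_ty)²] = √[4.336² + (1.312 + 6.149)²] = 8.63 kip/in.
Capacity per unit length: φr_n = 0.75 × 0.6 × 60 × (0.707 × 0.625) = 11.93 kip/in.
8.63 ≤ 11.93 → adequate.

f_max ≈ 8.63 kip/in; adequate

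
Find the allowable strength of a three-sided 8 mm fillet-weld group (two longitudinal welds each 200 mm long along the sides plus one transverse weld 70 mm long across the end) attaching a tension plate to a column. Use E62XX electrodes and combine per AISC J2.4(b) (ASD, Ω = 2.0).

R_n/Ω ≈ 494 kN

E62XX → F_EXX = 620 MPa.
t_e = 0.707 × 8 = 5.656 mm.
R_nwl = 0.6 × 620 × 5.656 × 400 × 10⁻³ = 841.6 kN (longitudinal, 2 welds).
R_nwt = 0.6 × 620 × 5.656 × 70 × 10⁻³ = 147.3 kN (transverse, base value).
(i) R_nwl + R_nwt = 988.9 kN; (ii) 0.85 R_nwl + 1.5 R_nwt = 936.3 kN.
R_n = max = 988.9 kN [governs: (i)]; R_n/Ω = 494.4 kN.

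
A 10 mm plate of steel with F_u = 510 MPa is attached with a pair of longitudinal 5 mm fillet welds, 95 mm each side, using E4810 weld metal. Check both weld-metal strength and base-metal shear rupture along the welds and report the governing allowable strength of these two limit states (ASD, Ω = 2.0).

E48XX → F_EXX = 480 MPa.
t_e = 0.707 × 5 = 3.535 mm; L = 190 mm.
Weld metal: R_n/Ω = (1/2.0) × 0.6 × 480 × 3.535 × 190 × 10⁻³ = 96.72 kN.
Base metal (shear rupture): R_n/Ω = (1/2.0) × 0.6 × 510 × 10 × 190 × 10⁻³ = 290.7 kN.
Governing: weld metal.

R_n/Ω ≈ 96.7 kN (weld metal governs)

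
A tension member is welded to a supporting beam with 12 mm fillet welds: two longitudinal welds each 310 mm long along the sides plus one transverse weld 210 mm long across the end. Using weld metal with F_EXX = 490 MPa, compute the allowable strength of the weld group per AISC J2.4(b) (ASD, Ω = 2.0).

t_e = 0.707 × 12 = 8.484 mm.
R_nwl = 0.6 × 490 × 8.484 × 620 × 10⁻³ = 1546 kN (longitudinal, 2 welds).
R_nwt = 0.6 × 490 × 8.484 × 210 × 10⁻³ = 523.8 kN (transverse, base value).
(i) R_nwl + R_nwt = 2070 kN; (ii) 0.85 R_nwl + 1.5 R_nwt = 2100 kN.
R_n = max = 2100 kN [governs: (ii)]; R_n/Ω = 1050 kN.

R_n/Ω ≈ 1050 kN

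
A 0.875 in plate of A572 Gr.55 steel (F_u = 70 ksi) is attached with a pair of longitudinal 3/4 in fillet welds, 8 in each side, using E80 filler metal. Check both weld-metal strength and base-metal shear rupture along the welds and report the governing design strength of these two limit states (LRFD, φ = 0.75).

φR_n ≈ 305 kip (weld metal governs)

E80XX → F_EXX = 80 ksi.
t_e = 0.707 × 0.75 = 0.5302 in; L = 16 in.
Weld metal: φR_n = 0.75 × 0.6 × 80 × 0.5302 × 16 = 305.4 kip.
Base metal (shear rupture): φR_n = 0.75 × 0.6 × 70 × 0.875 × 16 = 441 kip.
Governing: weld metal.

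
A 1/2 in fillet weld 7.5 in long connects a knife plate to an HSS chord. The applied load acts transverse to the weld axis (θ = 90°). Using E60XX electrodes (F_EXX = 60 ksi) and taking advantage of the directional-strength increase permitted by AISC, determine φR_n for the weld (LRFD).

t_e = 0.707 × 0.5 = 0.3535 in; A_we = 0.3535 × 7.5 = 2.651 in².
Directional factor: 1.0 + 0.5 sin^1.5(90°) = 1.5.
F_nw = 0.6 × 60 × 1.5 = 54 ksi.
φR_n = 0.75 × 54 × 2.651 = 107.4 kip.

φR_n ≈ 107 kip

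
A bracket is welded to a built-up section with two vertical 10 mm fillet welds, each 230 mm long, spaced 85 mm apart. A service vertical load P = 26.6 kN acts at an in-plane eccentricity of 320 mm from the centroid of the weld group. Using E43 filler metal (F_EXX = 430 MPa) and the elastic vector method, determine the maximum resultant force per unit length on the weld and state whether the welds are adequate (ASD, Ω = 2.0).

f_max ≈ 389 N/mm; adequate

Total weld length L_w = 460 mm. Treat welds as unit-width lines.
Polar moment about centroid: J = 2[d³/12 + d(b/2)²] = 2[230³/12 + 230×42.5²] = 2859000 mm³.
Direct shear f_v = P/L_w = 26.6×10³ / 460 = 57.83 N/mm (vertical).
Torsion M = P·e = 26.6×10³ × 320 = 8512000 N·mm.
Critical point at (x, y) = (42.5, 115) from centroid. f_tx = M·y/J = 342.4 N/mm; f_ty = M·x/J = 126.5 N/mm.
Resultant f_max = √[f_tx² + (f_v + f_ty)²] = √[342.4² + (57.83 + 126.5)²] = 388.9 N/mm.
Capacity per unit length: r_n/Ω = (1/2.0) × 0.6 × 430 × (0.707 × 10) = 912 N/mm.
388.9 ≤ 912 → adequate.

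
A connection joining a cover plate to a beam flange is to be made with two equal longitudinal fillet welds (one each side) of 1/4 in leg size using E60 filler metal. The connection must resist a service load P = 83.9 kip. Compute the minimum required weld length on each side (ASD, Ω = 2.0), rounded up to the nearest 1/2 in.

L = 13.5 in on each side

E60XX → F_EXX = 60 ksi.
Throat t_e = 0.707 × 0.25 = 0.1767 in.
r_n/Ω = (0.6 × 60 × 0.1767) / 2.0 = 3.181 kip/in.
L_req = P / (r_n/Ω) = 83.9 / 3.181 = 26.37 in total.
Per side: 26.37 / 2 = 13.19 in.
Round up → use L = 13.5 in on each side.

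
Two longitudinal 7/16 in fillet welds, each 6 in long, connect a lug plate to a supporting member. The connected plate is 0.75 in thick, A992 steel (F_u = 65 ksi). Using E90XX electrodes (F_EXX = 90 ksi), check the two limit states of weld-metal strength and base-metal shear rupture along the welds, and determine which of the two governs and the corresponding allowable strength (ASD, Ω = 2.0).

R_n/Ω ≈ 100 kips (weld metal governs)

t_e = 0.707 × 0.4375 = 0.3093 in; L = 12 in.
Weld metal: R_n/Ω = (1/2.0) × 0.6 × 90 × 0.3093 × 12 = 100.2 kips.
Base metal (shear rupture): R_n/Ω = (1/2.0) × 0.6 × 65 × 0.75 × 12 = 175.5 kips.
Governing: weld metal.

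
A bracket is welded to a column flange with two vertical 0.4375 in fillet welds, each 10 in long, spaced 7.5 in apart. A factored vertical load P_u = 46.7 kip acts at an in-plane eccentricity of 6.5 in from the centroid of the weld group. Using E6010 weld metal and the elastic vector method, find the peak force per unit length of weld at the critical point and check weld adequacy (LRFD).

E60XX → F_EXX = 60 ksi.
Total weld length L_w = 20 in. Treat welds as unit-width lines.
Polar moment about centroid: J = 2[d³/12 + d(b/2)²] = 2[10³/12 + 10×3.75²] = 447.9 in³.
Direct shear f_v = P/L_w = 46.7 / 20 = 2.335 kip/in (vertical).
Torsion M = P·e = 46.7 × 6.5 = 303.55 kip·in.
Critical point at (x, y) = (3.75, 5) from centroid. f_tx = M·y/J = 3.388 kip/in; f_ty = M·x/J = 2.541 kip/in.
Resultant f_max = √[f_tx² + (f_v + f_ty)²] = √[3.388² + (2.335 + 2.541)²] = 5.938 kip/in.
Capacity per unit length: φr_n = 0.75 × 0.6 × 60 × (0.707 × 0.4375) = 8.351 kip/in.
5.938 ≤ 8.351 → adequate.

f_max ≈ 5.94 kip/in; adequate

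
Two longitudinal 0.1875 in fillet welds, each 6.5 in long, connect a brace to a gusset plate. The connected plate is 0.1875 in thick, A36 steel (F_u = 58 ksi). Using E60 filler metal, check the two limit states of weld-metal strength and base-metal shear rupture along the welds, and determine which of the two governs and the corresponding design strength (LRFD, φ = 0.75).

E60XX → F_EXX = 60 ksi.
t_e = 0.707 × 0.1875 = 0.1326 in; L = 13 in.
Weld metal: φR_n = 0.75 × 0.6 × 60 × 0.1326 × 13 = 46.53 kip.
Base metal (shear rupture): φR_n = 0.75 × 0.6 × 58 × 0.1875 × 13 = 63.62 kip.
Governing: weld metal.

φR_n ≈ 46.5 kip (weld metal governs)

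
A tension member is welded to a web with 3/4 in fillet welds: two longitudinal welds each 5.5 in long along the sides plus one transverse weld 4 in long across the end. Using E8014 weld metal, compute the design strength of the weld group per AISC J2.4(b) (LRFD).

E80XX → F_EXX = 80 ksi.
t_e = 0.707 × 0.75 = 0.5302 in.
R_nwl = 0.6 × 80 × 0.5302 × 11 = 280 kip (longitudinal, 2 welds).
R_nwt = 0.6 × 80 × 0.5302 × 4 = 101.8 kip (transverse, base value).
(i) R_nwl + R_nwt = 381.8 kip; (ii) 0.85 R_nwl + 1.5 R_nwt = 390.7 kip.
R_n = max = 390.7 kip [governs: (ii)]; φR_n = 293 kip.

φR_n ≈ 293 kip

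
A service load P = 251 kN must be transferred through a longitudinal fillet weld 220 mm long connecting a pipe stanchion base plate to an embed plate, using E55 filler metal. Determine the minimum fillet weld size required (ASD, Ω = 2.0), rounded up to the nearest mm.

E55XX → F_EXX = 550 MPa.
Total weld length L = 220 mm.
Required throat t_e = P × Ω / (0.6 F_EXX × L) = 251 × 2.0 / (0.6 × 550 × 220 × 10⁻³) = 6.915 mm.
Required leg w = t_e / 0.707 = 9.78 mm → use 10 mm.

w = 10 mm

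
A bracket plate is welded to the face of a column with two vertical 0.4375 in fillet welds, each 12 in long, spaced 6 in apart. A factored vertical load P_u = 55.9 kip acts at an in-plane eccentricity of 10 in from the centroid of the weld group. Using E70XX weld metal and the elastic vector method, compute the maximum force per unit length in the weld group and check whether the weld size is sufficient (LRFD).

E70XX → F_EXX = 70 ksi.
Total weld length L_w = 24 in. Treat welds as unit-width lines.
Polar moment about centroid: J = 2[d³/12 + d(b/2)²] = 2[12³/12 + 12×3²] = 504 in³.
Direct shear f_v = P/L_w = 55.9 / 24 = 2.329 kip/in (vertical).
Torsion M = P·e = 55.9 × 10 = 559 kip·in.
Critical point at (x, y) = (3, 6) from centroid. f_tx = M·y/J = 6.655 kip/in; f_ty = M·x/J = 3.327 kip/in.
Resultant f_max = √[f_tx² + (f_v + f_ty)²] = √[6.655² + (2.329 + 3.327)²] = 8.734 kip/in.
Capacity per unit length: φr_n = 0.75 × 0.6 × 70 × (0.707 × 0.4375) = 9.743 kip/in.
8.734 ≤ 9.743 → adequate.

f_max ≈ 8.73 kip/in; adequate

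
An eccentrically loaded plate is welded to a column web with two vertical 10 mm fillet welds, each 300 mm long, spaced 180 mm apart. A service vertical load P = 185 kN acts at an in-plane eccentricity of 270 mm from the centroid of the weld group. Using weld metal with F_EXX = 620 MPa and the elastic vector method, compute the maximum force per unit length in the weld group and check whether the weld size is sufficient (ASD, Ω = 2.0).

Total weld length L_w = 600 mm. Treat welds as unit-width lines.
Polar moment about centroid: J = 2[d³/12 + d(b/2)²] = 2[300³/12 + 300×90²] = 9360000 mm³.
Direct shear f_v = P/L_w = 185×10³ / 600 = 308.3 N/mm (vertical).
Torsion M = P·e = 185×10³ × 270 = 49950000 N·mm.
Critical point at (x, y) = (90, 150) from centroid. f_tx = M·y/J = 800.5 N/mm; f_ty = M·x/J = 480.3 N/mm.
Resultant f_max = √[f_tx² + (f_v + f_ty)²] = √[800.5² + (308.3 + 480.3)²] = 1124 N/mm.
Capacity per unit length: r_n/Ω = (1/2.0) × 0.6 × 620 × (0.707 × 10) = 1315 N/mm.
1124 ≤ 1315 → adequate.

f_max ≈ 1120 N/mm; adequate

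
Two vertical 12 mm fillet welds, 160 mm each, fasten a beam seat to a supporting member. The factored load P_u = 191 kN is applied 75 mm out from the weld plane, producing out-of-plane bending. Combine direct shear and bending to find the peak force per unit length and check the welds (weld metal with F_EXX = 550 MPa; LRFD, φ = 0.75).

L_w = 2 × 160 = 320 mm; section modulus (unit throat) S = 2 × L²/6 = 8533 mm².
Direct shear f_v = P/L_w = 191×10³/320 = 596.9 N/mm.
Moment M = P × e = 191×10³ × 75 = 14325000 N·mm; bending f_b = M/S = 1679 N/mm.
f_max = √(f_v² + f_b²) = √(596.9² + 1679²) = 1782 N/mm.
φr_n = 0.75 × 0.6 × 550 × (0.707 × 12) = 2100 N/mm → adequate.

f_max ≈ 1780 N/mm; adequate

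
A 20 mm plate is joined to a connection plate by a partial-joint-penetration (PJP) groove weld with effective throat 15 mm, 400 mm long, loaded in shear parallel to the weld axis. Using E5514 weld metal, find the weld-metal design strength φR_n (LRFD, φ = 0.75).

φR_n ≈ 1480 kN

E55XX → F_EXX = 550 MPa.
Effective throat (given) t_e = 15 mm.
A_we = 15 × 400 = 6000 mm².
F_nw = 0.6 F_EXX = 330 MPa.
φR_n = 0.75 × 330 × 6000 × 10⁻³ = 1485 kN.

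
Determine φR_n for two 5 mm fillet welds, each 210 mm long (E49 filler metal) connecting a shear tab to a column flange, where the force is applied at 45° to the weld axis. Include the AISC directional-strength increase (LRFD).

φR_n ≈ 425 kN

E49XX → F_EXX = 490 MPa.
t_e = 0.707 × 5 = 3.535 mm; A_we = 3.535 × 420 = 1485 mm².
Directional factor: 1.0 + 0.5 sin^1.5(45°) = 1.297.
F_nw = 0.6 × 490 × 1.297 = 381.4 MPa.
φR_n = 0.75 × 381.4 × 1485 × 10⁻³ = 424.7 kN.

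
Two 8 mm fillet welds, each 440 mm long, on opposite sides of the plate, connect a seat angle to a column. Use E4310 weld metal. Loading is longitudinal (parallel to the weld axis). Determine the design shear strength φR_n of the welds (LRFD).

φR_n ≈ 963 kN

E43XX → F_EXX = 430 MPa.
Effective throat t_e = 0.707 × 8 = 5.656 mm.
Total length L = 880 mm; A_we = 5.656 × 880 = 4977 mm².
F_nw = 0.6 F_EXX = 0.6 × 430 = 258 MPa.
φR_n = 0.75 × 258 × 4977 × 10⁻³ = 963.1 kN.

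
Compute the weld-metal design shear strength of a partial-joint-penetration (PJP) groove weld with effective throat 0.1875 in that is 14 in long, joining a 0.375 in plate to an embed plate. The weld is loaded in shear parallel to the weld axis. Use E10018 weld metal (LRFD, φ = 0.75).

E100XX → F_EXX = 100 ksi.
Effective throat (given) t_e = 0.1875 in.
A_we = 0.1875 × 14 = 2.625 in².
F_nw = 0.6 F_EXX = 60 ksi.
φR_n = 0.75 × 60 × 2.625 = 118.1 kips.

φR_n ≈ 118 kips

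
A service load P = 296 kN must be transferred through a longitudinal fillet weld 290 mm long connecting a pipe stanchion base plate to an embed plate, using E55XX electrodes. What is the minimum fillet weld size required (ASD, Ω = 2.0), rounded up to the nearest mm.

E55XX → F_EXX = 550 MPa.
Total weld length L = 290 mm.
Required throat t_e = P × Ω / (0.6 F_EXX × L) = 296 × 2.0 / (0.6 × 550 × 290 × 10⁻³) = 6.186 mm.
Required leg w = t_e / 0.707 = 8.75 mm → use 9 mm.

w = 9 mm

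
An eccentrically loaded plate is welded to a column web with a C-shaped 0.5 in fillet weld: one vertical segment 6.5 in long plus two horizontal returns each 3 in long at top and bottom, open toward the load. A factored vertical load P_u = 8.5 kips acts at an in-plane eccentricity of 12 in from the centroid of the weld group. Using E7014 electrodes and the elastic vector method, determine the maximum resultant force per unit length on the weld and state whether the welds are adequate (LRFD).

f_max ≈ 4.57 kip/in; adequate

E70XX → F_EXX = 70 ksi.
Total weld length L_w = 12.5 in. Treat welds as unit-width lines.
Centroid: x̄ = 2×3×1.5 / 12.5 = 0.72 in from the vertical weld.
Polar moment about centroid: J = I_x + I_y = [6.5³/12 + 2×3×3.25²] + [6.5×0.72² + 2(3³/12 + 3×0.78²)] = 97.78 in³.
Direct shear f_v = P/L_w = 8.5 / 12.5 = 0.68 kip/in (vertical).
Torsion M = P·e = 8.5 × 12 = 102 kip·in.
Critical point at (x, y) = (2.28, 3.25) from centroid. f_tx = M·y/J = 3.39 kip/in; f_ty = M·x/J = 2.378 kip/in.
Resultant f_max = √[f_tx² + (f_v + f_ty)²] = √[3.39² + (0.68 + 2.378)²] = 4.566 kip/in.
Capacity per unit length: φr_n = 0.75 × 0.6 × 70 × (0.707 × 0.5) = 11.14 kip/in.
4.566 ≤ 11.14 → adequate.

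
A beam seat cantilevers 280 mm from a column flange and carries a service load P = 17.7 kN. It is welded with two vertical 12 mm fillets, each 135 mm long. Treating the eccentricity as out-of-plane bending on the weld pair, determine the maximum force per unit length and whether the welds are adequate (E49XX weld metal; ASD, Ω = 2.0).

f_max ≈ 818 N/mm; adequate

E49XX → F_EXX = 490 MPa.
L_w = 2 × 135 = 270 mm; section modulus (unit throat) S = 2 × L²/6 = 6075 mm².
Direct shear f_v = P/L_w = 17.7×10³/270 = 65.56 N/mm.
Moment M = P × e = 17.7×10³ × 280 = 4956000 N·mm; bending f_b = M/S = 815.8 N/mm.
f_max = √(f_v² + f_b²) = √(65.56² + 815.8²) = 818.4 N/mm.
r_n/Ω = (1/2.0) × 0.6 × 490 × (0.707 × 12) = 1247 N/mm → adequate.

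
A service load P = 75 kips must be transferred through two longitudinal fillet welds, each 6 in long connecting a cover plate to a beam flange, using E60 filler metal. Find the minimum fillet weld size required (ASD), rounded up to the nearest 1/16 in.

E60XX → F_EXX = 60 ksi.
Total weld length L = 12 in.
Required throat t_e = P × Ω / (0.6 F_EXX × L) = 75 × 2.0 / (0.6 × 60 × 12) = 0.3472 in.
Required leg w = t_e / 0.707 = 0.4911 in → use 1/2 in.

w = 1/2 in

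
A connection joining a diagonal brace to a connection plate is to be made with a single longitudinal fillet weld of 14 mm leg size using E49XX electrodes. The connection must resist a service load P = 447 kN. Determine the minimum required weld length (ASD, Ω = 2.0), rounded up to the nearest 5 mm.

E49XX → F_EXX = 490 MPa.
Throat t_e = 0.707 × 14 = 9.898 mm.
r_n/Ω = (0.6 × 490 × 9.898) / 2.0 = 1455 N/mm = 1.455 kN/mm.
L_req = P / (r_n/Ω) = 447 / 1.455 = 307.2 mm total.
Round up → use L = 310 mm.

L = 310 mm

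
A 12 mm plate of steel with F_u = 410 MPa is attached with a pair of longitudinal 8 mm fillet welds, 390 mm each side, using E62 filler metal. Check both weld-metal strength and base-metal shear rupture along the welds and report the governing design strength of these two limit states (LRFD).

E62XX → F_EXX = 620 MPa.
t_e = 0.707 × 8 = 5.656 mm; L = 780 mm.
Weld metal: φR_n = 0.75 × 0.6 × 620 × 5.656 × 780 × 10⁻³ = 1231 kN.
Base metal (shear rupture): φR_n = 0.75 × 0.6 × 410 × 12 × 780 × 10⁻³ = 1727 kN.
Governing: weld metal.

φR_n ≈ 1230 kN (weld metal governs)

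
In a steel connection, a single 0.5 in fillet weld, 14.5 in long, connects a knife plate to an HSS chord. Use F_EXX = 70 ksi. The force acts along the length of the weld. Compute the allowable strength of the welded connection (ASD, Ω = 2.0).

Effective throat t_e = 0.707 × 0.5 = 0.3535 in.
Total length L = 14.5 in; A_we = 0.3535 × 14.5 = 5.126 in².
F_nw = 0.6 F_EXX = 0.6 × 70 = 42 ksi.
R_n = 42 × 5.126 = 215.3 kip; R_n/Ω = 215.3/2.0 = 107.6 kip.

R_n/Ω ≈ 108 kip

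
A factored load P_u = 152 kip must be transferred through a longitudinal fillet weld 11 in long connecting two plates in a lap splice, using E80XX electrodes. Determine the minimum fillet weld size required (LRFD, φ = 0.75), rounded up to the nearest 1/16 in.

E80XX → F_EXX = 80 ksi.
Total weld length L = 11 in.
Required throat t_e = P_u / (φ × 0.6 F_EXX × L) = 152 / (0.75 × 0.6 × 80 × 11) = 0.3838 in.
Required leg w = t_e / 0.707 = 0.5429 in → use 9/16 in.

w = 9/16 in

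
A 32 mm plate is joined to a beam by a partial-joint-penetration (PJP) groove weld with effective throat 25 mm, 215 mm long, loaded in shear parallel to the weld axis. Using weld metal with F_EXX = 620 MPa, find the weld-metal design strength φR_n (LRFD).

φR_n ≈ 1500 kN

Effective throat (given) t_e = 25 mm.
A_we = 25 × 215 = 5375 mm².
F_nw = 0.6 F_EXX = 372 MPa.
φR_n = 0.75 × 372 × 5375 × 10⁻³ = 1500 kN.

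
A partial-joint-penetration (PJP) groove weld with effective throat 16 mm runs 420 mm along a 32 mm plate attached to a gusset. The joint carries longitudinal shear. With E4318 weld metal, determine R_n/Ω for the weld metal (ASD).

E43XX → F_EXX = 430 MPa.
Effective throat (given) t_e = 16 mm.
A_we = 16 × 420 = 6720 mm².
F_nw = 0.6 F_EXX = 258 MPa.
R_n/Ω = (258 × 6720) / 2.0 × 10⁻³ = 866.9 kN.

R_n/Ω ≈ 867 kN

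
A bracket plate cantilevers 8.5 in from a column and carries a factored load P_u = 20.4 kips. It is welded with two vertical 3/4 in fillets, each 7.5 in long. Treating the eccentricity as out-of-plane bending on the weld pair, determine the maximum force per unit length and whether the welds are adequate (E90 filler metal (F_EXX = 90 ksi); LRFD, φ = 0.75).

f_max ≈ 9.35 kip/in; adequate

L_w = 2 × 7.5 = 15 in; section modulus (unit throat) S = 2 × L²/6 = 18.75 in².
Direct shear f_v = P/L_w = 20.4/15 = 1.36 kip/in.
Moment M = P × e = 20.4 × 8.5 = 173.4 kip·in; bending f_b = M/S = 9.248 kip/in.
f_max = √(f_v² + f_b²) = √(1.36² + 9.248²) = 9.347 kip/in.
φr_n = 0.75 × 0.6 × 90 × (0.707 × 0.75) = 21.48 kip/in → adequate.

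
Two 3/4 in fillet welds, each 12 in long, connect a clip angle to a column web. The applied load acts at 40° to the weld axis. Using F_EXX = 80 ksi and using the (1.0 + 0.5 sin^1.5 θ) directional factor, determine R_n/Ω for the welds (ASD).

R_n/Ω ≈ 384 kip

t_e = 0.707 × 0.75 = 0.5302 in; A_we = 0.5302 × 24 = 12.73 in².
Directional factor: 1.0 + 0.5 sin^1.5(40°) = 1.258.
F_nw = 0.6 × 80 × 1.258 = 60.37 ksi.
R_n/Ω = (60.37 × 12.73) / 2.0 = 384.1 kip.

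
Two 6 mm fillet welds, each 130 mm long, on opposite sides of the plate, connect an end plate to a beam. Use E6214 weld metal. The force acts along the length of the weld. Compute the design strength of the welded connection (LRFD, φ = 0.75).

φR_n ≈ 308 kN

E62XX → F_EXX = 620 MPa.
Effective throat t_e = 0.707 × 6 = 4.242 mm.
Total length L = 260 mm; A_we = 4.242 × 260 = 1103 mm².
F_nw = 0.6 F_EXX = 0.6 × 620 = 372 MPa.
φR_n = 0.75 × 372 × 1103 × 10⁻³ = 307.7 kN.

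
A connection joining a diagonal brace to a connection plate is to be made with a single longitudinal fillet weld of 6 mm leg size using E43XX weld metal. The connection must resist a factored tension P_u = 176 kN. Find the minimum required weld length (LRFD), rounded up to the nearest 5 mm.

E43XX → F_EXX = 430 MPa.
Throat t_e = 0.707 × 6 = 4.242 mm.
φr_n = 0.75 × 0.6 × 430 × 4.242 × 10⁻³ = 0.8208 kN/mm.
L_req = P_u / φr_n = 176 / 0.8208 = 214.4 mm total.
Round up → use L = 215 mm.

L = 215 mm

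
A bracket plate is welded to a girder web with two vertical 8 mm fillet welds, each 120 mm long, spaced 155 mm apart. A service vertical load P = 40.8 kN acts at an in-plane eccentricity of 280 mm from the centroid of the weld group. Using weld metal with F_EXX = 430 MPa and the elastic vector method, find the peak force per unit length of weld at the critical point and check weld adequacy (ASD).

Total weld length L_w = 240 mm. Treat welds as unit-width lines.
Polar moment about centroid: J = 2[d³/12 + d(b/2)²] = 2[120³/12 + 120×77.5²] = 1730000 mm³.
Direct shear f_v = P/L_w = 40.8×10³ / 240 = 170 N/mm (vertical).
Torsion M = P·e = 40.8×10³ × 280 = 11424000 N·mm.
Critical point at (x, y) = (77.5, 60) from centroid. f_tx = M·y/J = 396.3 N/mm; f_ty = M·x/J = 511.9 N/mm.
Resultant f_max = √[f_tx² + (f_v + f_ty)²] = √[396.3² + (170 + 511.9)²] = 788.7 N/mm.
Capacity per unit length: r_n/Ω = (1/2.0) × 0.6 × 430 × (0.707 × 8) = 729.6 N/mm.
788.7 > 729.6 → NOT adequate.

f_max ≈ 789 N/mm; NOT adequate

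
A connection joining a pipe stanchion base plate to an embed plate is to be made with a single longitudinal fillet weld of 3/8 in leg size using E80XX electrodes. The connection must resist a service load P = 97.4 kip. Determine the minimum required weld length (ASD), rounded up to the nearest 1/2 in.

E80XX → F_EXX = 80 ksi.
Throat t_e = 0.707 × 0.375 = 0.2651 in.
r_n/Ω = (0.6 × 80 × 0.2651) / 2.0 = 6.363 kip/in.
L_req = P / (r_n/Ω) = 97.4 / 6.363 = 15.31 in total.
Round up → use L = 15.5 in.

L = 15.5 in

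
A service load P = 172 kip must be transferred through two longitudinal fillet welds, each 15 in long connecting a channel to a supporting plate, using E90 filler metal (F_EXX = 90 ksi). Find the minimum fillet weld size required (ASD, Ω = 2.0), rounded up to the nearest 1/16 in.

w = 5/16 in

Total weld length L = 30 in.
Required throat t_e = P × Ω / (0.6 F_EXX × L) = 172 × 2.0 / (0.6 × 90 × 30) = 0.2123 in.
Required leg w = t_e / 0.707 = 0.3003 in → use 5/16 in.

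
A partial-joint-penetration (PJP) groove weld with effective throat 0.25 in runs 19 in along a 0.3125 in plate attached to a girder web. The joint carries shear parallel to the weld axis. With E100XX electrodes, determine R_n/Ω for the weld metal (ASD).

R_n/Ω ≈ 142 kips

E100XX → F_EXX = 100 ksi.
Effective throat (given) t_e = 0.25 in.
A_we = 0.25 × 19 = 4.75 in².
F_nw = 0.6 F_EXX = 60 ksi.
R_n/Ω = (60 × 4.75) / 2.0 = 142.5 kips.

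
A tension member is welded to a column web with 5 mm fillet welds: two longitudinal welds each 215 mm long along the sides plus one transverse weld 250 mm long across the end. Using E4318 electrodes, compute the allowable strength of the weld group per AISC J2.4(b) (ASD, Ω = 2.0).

R_n/Ω ≈ 338 kN

E43XX → F_EXX = 430 MPa.
t_e = 0.707 × 5 = 3.535 mm.
R_nwl = 0.6 × 430 × 3.535 × 430 × 10⁻³ = 392.2 kN (longitudinal, 2 welds).
R_nwt = 0.6 × 430 × 3.535 × 250 × 10⁻³ = 228 kN (transverse, base value).
(i) R_nwl + R_nwt = 620.2 kN; (ii) 0.85 R_nwl + 1.5 R_nwt = 675.4 kN.
R_n = max = 675.4 kN [governs: (ii)]; R_n/Ω = 337.7 kN.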